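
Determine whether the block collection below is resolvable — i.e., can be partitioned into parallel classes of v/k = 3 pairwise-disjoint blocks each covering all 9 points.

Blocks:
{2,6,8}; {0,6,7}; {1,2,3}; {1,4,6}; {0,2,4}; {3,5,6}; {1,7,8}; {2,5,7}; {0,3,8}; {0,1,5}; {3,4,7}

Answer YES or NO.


v = 9, block size k = 3, number of blocks = 11.
For resolvability, blocks must partition into parallel classes of size v/k = 3.
Total blocks must therefore be a multiple of 3: 11 = 3·3 + 2 ⇒ not divisible ✗.
Resolvable? NO.

NO


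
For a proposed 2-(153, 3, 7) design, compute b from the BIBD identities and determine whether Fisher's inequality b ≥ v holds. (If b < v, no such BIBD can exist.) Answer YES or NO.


r = λ(v − 1)/(k − 1) = 7·152/2 = 532.
b = vr/k = 153·532/3 = 27132.
Fisher's inequality: b ≥ v ⇔ 27132 ≥ 153? YES.

YES


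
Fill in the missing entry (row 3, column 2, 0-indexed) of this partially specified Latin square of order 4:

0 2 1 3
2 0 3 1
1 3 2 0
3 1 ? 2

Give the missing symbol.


Row 3 contains symbols [1, 2, 3] — missing [0].
Column 2 contains symbols [1, 2, 3] — missing [0].
The missing symbol must appear in both missing sets; intersection = [0].
Therefore the hidden value is 0.

Missing value = 0.


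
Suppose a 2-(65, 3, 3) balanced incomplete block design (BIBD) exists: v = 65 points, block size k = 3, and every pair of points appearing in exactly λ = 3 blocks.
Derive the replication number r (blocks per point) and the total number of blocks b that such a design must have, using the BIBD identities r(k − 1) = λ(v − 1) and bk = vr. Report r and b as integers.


Any 2-(v, k, λ) BIBD satisfies two necessary conditions:
  (i)  Each point sits in r blocks, and counting incidences through any fixed point gives r(k − 1) = λ(v − 1), so r = λ(v − 1)/(k − 1).
  (ii) Total incidences bk = vr, so b = vr/k.
Step 1: r = λ(v − 1)/(k − 1) = 3·(65 − 1)/(3 − 1) = 3·64/2 = 192/2 = 96.
Step 2: b = vr/k = 65·96/3 = 6240/3 = 2080.
Check integrality: r = 96 ∈ Z ✓, b = 2080 ∈ Z ✓.
(These identities are necessary conditions: they determine r and b for any design with these parameters, but do not by themselves prove that one exists.)

r = 96, b = 2080.


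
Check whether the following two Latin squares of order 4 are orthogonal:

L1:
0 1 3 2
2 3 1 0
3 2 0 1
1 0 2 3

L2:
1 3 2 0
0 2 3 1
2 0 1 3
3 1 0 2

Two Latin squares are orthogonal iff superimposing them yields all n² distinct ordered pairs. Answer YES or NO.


Form the n² = 16 superimposed pairs (L1[i][j], L2[i][j]), row by row (rows and columns indexed from 0):
row 0: (0,1) (1,3) (3,2) (2,0)
row 1: (2,0) (3,2) (1,3) (0,1)
row 2: (3,2) (2,0) (0,1) (1,3)
row 3: (1,3) (0,1) (2,0) (3,2)
Orthogonality requires all 16 pairs distinct.
But the pair (2,0) repeats: cell (0,3) has L1 = 2, L2 = 0, and cell (1,0) has L1 = 2, L2 = 0.
A repeated pair means some other pair never occurs (only 4 distinct pairs out of 16), so the squares are not orthogonal.
Conclusion: NO.

NO


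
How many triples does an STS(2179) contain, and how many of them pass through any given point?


An STS(v) is a 2-(v, 3, 1) BIBD: block size k = 3, λ = 1.
Replication: r(k − 1) = λ(v − 1) ⇒ r·2 = 2179 − 1 = 2178 ⇒ r = 1089.
Block count: b = v(v − 1)/6 = 2179·2178/6 = 4745862/6 = 790977.
(Check via bk = vr: 790977·3 = 2372931 = 2179·1089 = 2372931 ✓.)

r = 1089, b = 790977.


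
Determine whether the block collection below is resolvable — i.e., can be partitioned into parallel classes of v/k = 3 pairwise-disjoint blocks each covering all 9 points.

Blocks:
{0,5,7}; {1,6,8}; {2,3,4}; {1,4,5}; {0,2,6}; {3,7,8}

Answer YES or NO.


v = 9, block size k = 3, number of blocks = 6.
For resolvability, blocks must partition into parallel classes of size v/k = 3.
Total blocks must therefore be a multiple of 3: 6 = 3·2 + 0 ⇒ divisible ✓.
Greedy packing gives 2 candidate class(es). Each should be a full parallel class (size 3, covers all 9 points).
  Class 1 (3 blocks): {0,5,7}; {1,6,8}; {2,3,4}. Points covered: [0, 1, 2, 3, 4, 5, 6, 7, 8].
  Class 2 (3 blocks): {1,4,5}; {0,2,6}; {3,7,8}. Points covered: [0, 1, 2, 3, 4, 5, 6, 7, 8].
All classes full (size 3)? YES. All classes cover every point? YES.
Resolvable? YES.

YES


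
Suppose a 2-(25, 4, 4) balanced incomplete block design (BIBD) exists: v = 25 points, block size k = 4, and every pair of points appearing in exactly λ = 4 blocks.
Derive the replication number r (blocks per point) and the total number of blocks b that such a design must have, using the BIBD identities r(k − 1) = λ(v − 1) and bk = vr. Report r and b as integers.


Any 2-(v, k, λ) BIBD satisfies two necessary conditions:
  (i)  Each point sits in r blocks, and counting incidences through any fixed point gives r(k − 1) = λ(v − 1), so r = λ(v − 1)/(k − 1).
  (ii) Total incidences bk = vr, so b = vr/k.
Step 1: r = λ(v − 1)/(k − 1) = 4·(25 − 1)/(4 − 1) = 4·24/3 = 96/3 = 32.
Step 2: b = vr/k = 25·32/4 = 800/4 = 200.
Check integrality: r = 32 ∈ Z ✓, b = 200 ∈ Z ✓.
(These identities are necessary conditions: they determine r and b for any design with these parameters, but do not by themselves prove that one exists.)

r = 32, b = 200.


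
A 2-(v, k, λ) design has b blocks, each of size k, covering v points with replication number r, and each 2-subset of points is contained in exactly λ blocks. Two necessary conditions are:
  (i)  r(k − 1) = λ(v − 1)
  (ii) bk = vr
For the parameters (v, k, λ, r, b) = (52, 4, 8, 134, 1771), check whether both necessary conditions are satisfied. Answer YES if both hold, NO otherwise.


Condition (i): r(k − 1) = 134·3 = 402; λ(v − 1) = 8·51 = 408. Match? NO.
Condition (ii): bk = 1771·4 = 7084; vr = 52·134 = 6968. Match? NO.
Both conditions hold? NO.

NO


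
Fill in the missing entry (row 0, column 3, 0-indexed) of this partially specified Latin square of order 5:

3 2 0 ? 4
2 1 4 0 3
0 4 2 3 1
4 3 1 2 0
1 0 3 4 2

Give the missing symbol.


Row 0 contains symbols [0, 2, 3, 4] — missing [1].
Column 3 contains symbols [0, 2, 3, 4] — missing [1].
The missing symbol must appear in both missing sets; intersection = [1].
Therefore the hidden value is 1.

Missing value = 1.


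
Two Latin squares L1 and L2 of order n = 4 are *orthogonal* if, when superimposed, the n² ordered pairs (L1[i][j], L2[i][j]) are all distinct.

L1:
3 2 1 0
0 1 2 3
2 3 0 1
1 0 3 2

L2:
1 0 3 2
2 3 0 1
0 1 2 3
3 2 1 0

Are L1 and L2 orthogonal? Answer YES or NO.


Form the n² = 16 superimposed pairs (L1[i][j], L2[i][j]), row by row (rows and columns indexed from 0):
row 0: (3,1) (2,0) (1,3) (0,2)
row 1: (0,2) (1,3) (2,0) (3,1)
row 2: (2,0) (3,1) (0,2) (1,3)
row 3: (1,3) (0,2) (3,1) (2,0)
Orthogonality requires all 16 pairs distinct.
But the pair (0,2) repeats: cell (0,3) has L1 = 0, L2 = 2, and cell (1,0) has L1 = 0, L2 = 2.
A repeated pair means some other pair never occurs (only 4 distinct pairs out of 16), so the squares are not orthogonal.
Conclusion: NO.

NO


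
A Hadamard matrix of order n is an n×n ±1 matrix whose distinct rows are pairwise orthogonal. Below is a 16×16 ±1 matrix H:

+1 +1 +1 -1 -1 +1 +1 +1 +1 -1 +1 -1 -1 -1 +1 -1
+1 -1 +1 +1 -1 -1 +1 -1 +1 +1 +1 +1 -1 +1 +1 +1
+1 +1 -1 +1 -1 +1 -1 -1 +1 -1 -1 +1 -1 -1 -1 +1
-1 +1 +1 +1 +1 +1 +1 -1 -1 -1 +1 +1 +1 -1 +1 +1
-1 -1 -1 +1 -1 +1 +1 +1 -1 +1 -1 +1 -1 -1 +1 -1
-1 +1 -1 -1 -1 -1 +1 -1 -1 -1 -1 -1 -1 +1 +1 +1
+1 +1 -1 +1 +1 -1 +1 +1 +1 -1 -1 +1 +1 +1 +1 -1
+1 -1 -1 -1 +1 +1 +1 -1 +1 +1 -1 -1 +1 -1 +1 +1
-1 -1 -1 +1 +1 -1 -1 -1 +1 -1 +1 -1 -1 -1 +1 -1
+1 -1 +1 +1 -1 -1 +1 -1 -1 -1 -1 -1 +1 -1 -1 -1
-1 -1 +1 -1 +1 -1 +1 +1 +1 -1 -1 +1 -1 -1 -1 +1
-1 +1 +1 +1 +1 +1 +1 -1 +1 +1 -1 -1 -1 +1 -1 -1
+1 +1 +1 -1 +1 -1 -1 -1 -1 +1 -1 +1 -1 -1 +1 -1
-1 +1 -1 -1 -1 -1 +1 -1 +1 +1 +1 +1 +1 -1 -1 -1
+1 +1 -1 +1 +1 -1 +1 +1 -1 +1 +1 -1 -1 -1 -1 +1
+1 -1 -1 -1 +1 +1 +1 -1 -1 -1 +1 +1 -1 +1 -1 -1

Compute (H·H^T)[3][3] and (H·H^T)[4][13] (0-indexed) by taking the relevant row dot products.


Row 3 of H: [-1, 1, 1, 1, 1, 1, 1, -1, -1, -1, 1, 1, 1, -1, 1, 1].
Row 4 of H: [-1, -1, -1, 1, -1, 1, 1, 1, -1, 1, -1, 1, -1, -1, 1, -1].
Row 13 of H: [-1, 1, -1, -1, -1, -1, 1, -1, 1, 1, 1, 1, 1, -1, -1, -1].
(H·H^T)[3][3] = Σ_j H[3][j]·H[3][j] = (-1)² + (1)² + (1)² + (1)² + (1)² + (1)² + (1)² + (-1)² + (-1)² + (-1)² + (1)² + (1)² + (1)² + (-1)² + (1)² + (1)² = 1 + 1 + 1 + 1 + 1 + 1 + 1 + 1 + 1 + 1 + 1 + 1 + 1 + 1 + 1 + 1 = 16.
(H·H^T)[4][13] = Σ_j H[4][j]·H[13][j] = (-1)·(-1) + (-1)·(1) + (-1)·(-1) + (1)·(-1) + (-1)·(-1) + (1)·(-1) + (1)·(1) + (1)·(-1) + (-1)·(1) + (1)·(1) + (-1)·(1) + (1)·(1) + (-1)·(1) + (-1)·(-1) + (1)·(-1) + (-1)·(-1) = 1 + -1 + 1 + -1 + 1 + -1 + 1 + -1 + -1 + 1 + -1 + 1 + -1 + 1 + -1 + 1 = 0.
So rows 4 and 13 are orthogonal; the diagonal entry equals n = 16.

(3,3) entry = 16; (4,13) entry = 0.


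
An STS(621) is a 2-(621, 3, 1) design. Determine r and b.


An STS(v) is a 2-(v, 3, 1) BIBD: block size k = 3, λ = 1.
Replication: r(k − 1) = λ(v − 1) ⇒ r·2 = 621 − 1 = 620 ⇒ r = 310.
Block count: b = v(v − 1)/6 = 621·620/6 = 385020/6 = 64170.
(Check via bk = vr: 64170·3 = 192510 = 621·310 = 192510 ✓.)

r = 310, b = 64170.


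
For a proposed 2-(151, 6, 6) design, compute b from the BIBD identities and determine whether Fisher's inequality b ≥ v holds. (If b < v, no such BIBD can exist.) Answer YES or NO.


b = λv(v − 1)/(k(k − 1)) = 6·151·150/(6·5) = 135900/30 = 4530.
Compare with v = 151: b ≥ v, so Fisher's inequality holds.

YES


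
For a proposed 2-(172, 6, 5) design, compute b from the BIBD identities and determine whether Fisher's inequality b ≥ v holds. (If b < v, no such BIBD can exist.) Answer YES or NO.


r = λ(v − 1)/(k − 1) = 5·171/5 = 171.
b = vr/k = 172·171/6 = 4902.
Fisher's inequality: b ≥ v ⇔ 4902 ≥ 172? YES.

YES


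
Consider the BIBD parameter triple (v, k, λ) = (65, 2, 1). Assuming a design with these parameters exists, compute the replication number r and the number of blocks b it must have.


Any 2-(v, k, λ) BIBD satisfies two necessary conditions:
  (i)  Each point sits in r blocks, and counting incidences through any fixed point gives r(k − 1) = λ(v − 1), so r = λ(v − 1)/(k − 1).
  (ii) Total incidences bk = vr, so b = vr/k.
Step 1: r = λ(v − 1)/(k − 1) = 1·(65 − 1)/(2 − 1) = 1·64/1 = 64/1 = 64.
Step 2: b = vr/k = 65·64/2 = 4160/2 = 2080.
Check integrality: r = 64 ∈ Z ✓, b = 2080 ∈ Z ✓.
(These identities are necessary conditions: they determine r and b for any design with these parameters, but do not by themselves prove that one exists.)

r = 64, b = 2080.


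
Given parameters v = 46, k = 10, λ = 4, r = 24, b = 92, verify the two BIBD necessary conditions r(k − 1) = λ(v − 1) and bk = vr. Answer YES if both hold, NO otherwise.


Condition (i): r(k − 1) = 24·9 = 216; λ(v − 1) = 4·45 = 180. Match? NO.
Condition (ii): bk = 92·10 = 920; vr = 46·24 = 1104. Match? NO.
Both conditions hold? NO.

NO


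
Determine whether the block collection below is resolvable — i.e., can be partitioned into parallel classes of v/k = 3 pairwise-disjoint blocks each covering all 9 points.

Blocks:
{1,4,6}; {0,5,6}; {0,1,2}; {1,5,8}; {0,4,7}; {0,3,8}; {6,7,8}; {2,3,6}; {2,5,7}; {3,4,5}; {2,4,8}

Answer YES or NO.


v = 9, block size k = 3, number of blocks = 11.
For resolvability, blocks must partition into parallel classes of size v/k = 3.
Total blocks must therefore be a multiple of 3: 11 = 3·3 + 2 ⇒ not divisible ✗.
Resolvable? NO.

NO


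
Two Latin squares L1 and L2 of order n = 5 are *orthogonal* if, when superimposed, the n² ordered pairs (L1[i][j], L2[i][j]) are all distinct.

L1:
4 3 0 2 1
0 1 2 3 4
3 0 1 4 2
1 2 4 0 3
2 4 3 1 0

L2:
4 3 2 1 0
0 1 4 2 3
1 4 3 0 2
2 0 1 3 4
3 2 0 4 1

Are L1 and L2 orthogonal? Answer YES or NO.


Form the n² = 25 superimposed pairs (L1[i][j], L2[i][j]), row by row (rows and columns indexed from 0):
row 0: (4,4) (3,3) (0,2) (2,1) (1,0)
row 1: (0,0) (1,1) (2,4) (3,2) (4,3)
row 2: (3,1) (0,4) (1,3) (4,0) (2,2)
row 3: (1,2) (2,0) (4,1) (0,3) (3,4)
row 4: (2,3) (4,2) (3,0) (1,4) (0,1)
Orthogonality requires all 25 pairs distinct.
Check by first coordinate: for each symbol s of L1, list the L2 entries in the n cells where L1 = s; they must all differ.
  L1 = 0: L2 entries (in reading order) 2, 0, 4, 3, 1 — all 5 distinct ✓
  L1 = 1: L2 entries (in reading order) 0, 1, 3, 2, 4 — all 5 distinct ✓
  L1 = 2: L2 entries (in reading order) 1, 4, 2, 0, 3 — all 5 distinct ✓
  L1 = 3: L2 entries (in reading order) 3, 2, 1, 4, 0 — all 5 distinct ✓
  L1 = 4: L2 entries (in reading order) 4, 3, 0, 1, 2 — all 5 distinct ✓
Every symbol of L1 meets every symbol of L2 exactly once, so all 25 pairs are distinct (25 of 25).
Conclusion: YES.

YES


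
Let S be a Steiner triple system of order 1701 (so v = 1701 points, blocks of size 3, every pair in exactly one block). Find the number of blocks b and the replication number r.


An STS(v) is a 2-(v, 3, 1) BIBD: block size k = 3, λ = 1.
Replication: r(k − 1) = λ(v − 1) ⇒ r·2 = 1701 − 1 = 1700 ⇒ r = 850.
Block count: bk = vr ⇒ b·3 = 1701·850 = 1445850 ⇒ b = 481950.

r = 850, b = 481950.


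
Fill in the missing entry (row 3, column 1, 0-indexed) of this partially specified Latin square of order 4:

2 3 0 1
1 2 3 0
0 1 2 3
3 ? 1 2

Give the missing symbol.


Row 3 contains symbols [1, 2, 3] — missing [0].
Column 1 contains symbols [1, 2, 3] — missing [0].
The missing symbol must appear in both missing sets; intersection = [0].
Therefore the hidden value is 0.

Missing value = 0.


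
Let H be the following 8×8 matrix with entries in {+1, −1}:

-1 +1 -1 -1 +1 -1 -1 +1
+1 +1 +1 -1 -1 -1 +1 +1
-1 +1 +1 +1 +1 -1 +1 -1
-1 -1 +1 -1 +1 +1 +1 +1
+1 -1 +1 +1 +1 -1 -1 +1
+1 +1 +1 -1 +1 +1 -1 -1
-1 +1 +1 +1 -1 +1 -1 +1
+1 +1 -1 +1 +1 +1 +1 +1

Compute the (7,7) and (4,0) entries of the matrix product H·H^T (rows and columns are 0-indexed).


Row 0 of H: [-1, 1, -1, -1, 1, -1, -1, 1].
Row 4 of H: [1, -1, 1, 1, 1, -1, -1, 1].
Row 7 of H: [1, 1, -1, 1, 1, 1, 1, 1].
(H·H^T)[7][7] = Σ_j H[7][j]·H[7][j] = (1)² + (1)² + (-1)² + (1)² + (1)² + (1)² + (1)² + (1)² = 1 + 1 + 1 + 1 + 1 + 1 + 1 + 1 = 8.
(H·H^T)[4][0] = Σ_j H[4][j]·H[0][j] = (1)·(-1) + (-1)·(1) + (1)·(-1) + (1)·(-1) + (1)·(1) + (-1)·(-1) + (-1)·(-1) + (1)·(1) = -1 + -1 + -1 + -1 + 1 + 1 + 1 + 1 = 0.
So rows 4 and 0 are orthogonal; the diagonal entry equals n = 8.

(7,7) entry = 8; (4,0) entry = 0.


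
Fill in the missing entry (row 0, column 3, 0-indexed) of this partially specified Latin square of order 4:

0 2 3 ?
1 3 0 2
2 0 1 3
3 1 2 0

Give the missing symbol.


Row 0 contains symbols [0, 2, 3] — missing [1].
Column 3 contains symbols [0, 2, 3] — missing [1].
The missing symbol must appear in both missing sets; intersection = [1].
Therefore the hidden value is 1.

Missing value = 1.


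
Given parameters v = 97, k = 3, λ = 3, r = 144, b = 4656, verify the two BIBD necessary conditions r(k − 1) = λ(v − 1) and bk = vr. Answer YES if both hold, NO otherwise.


Condition (i): r(k − 1) = 144·2 = 288; λ(v − 1) = 3·96 = 288. Match? YES.
Condition (ii): bk = 4656·3 = 13968; vr = 97·144 = 13968. Match? YES.
Both conditions hold? YES.

YES


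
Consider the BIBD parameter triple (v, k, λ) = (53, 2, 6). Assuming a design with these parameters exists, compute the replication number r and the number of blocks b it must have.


Any 2-(v, k, λ) BIBD satisfies two necessary conditions:
  (i)  Each point sits in r blocks, and counting incidences through any fixed point gives r(k − 1) = λ(v − 1), so r = λ(v − 1)/(k − 1).
  (ii) Total incidences bk = vr, so b = vr/k.
Step 1: r = λ(v − 1)/(k − 1) = 6·(53 − 1)/(2 − 1) = 6·52/1 = 312/1 = 312.
Step 2: b = vr/k = 53·312/2 = 16536/2 = 8268.
Check integrality: r = 312 ∈ Z ✓, b = 8268 ∈ Z ✓.
(These identities are necessary conditions: they determine r and b for any design with these parameters, but do not by themselves prove that one exists.)

r = 312, b = 8268.


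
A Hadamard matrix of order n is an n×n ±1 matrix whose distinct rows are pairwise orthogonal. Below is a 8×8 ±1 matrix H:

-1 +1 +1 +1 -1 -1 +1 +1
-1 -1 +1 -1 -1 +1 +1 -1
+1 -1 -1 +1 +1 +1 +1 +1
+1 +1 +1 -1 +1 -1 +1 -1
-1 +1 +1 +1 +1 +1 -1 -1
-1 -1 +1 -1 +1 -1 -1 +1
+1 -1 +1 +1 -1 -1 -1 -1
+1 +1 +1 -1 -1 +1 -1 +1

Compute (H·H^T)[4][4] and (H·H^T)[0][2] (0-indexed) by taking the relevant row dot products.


Row 0 of H: [-1, 1, 1, 1, -1, -1, 1, 1].
Row 2 of H: [1, -1, -1, 1, 1, 1, 1, 1].
Row 4 of H: [-1, 1, 1, 1, 1, 1, -1, -1].
(H·H^T)[4][4] = Σ_j H[4][j]·H[4][j] = (-1)² + (1)² + (1)² + (1)² + (1)² + (1)² + (-1)² + (-1)² = 1 + 1 + 1 + 1 + 1 + 1 + 1 + 1 = 8.
(H·H^T)[0][2] = Σ_j H[0][j]·H[2][j] = (-1)·(1) + (1)·(-1) + (1)·(-1) + (1)·(1) + (-1)·(1) + (-1)·(1) + (1)·(1) + (1)·(1) = -1 + -1 + -1 + 1 + -1 + -1 + 1 + 1 = -2.
Rows 0 and 2 are not orthogonal (dot product = -2 ≠ 0), so H is not a Hadamard matrix.

(4,4) entry = 8; (0,2) entry = -2.


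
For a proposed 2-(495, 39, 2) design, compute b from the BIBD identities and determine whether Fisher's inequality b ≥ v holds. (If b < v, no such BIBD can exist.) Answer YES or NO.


r = λ(v − 1)/(k − 1) = 2·494/38 = 26.
b = vr/k = 495·26/39 = 330.
Fisher's inequality: b ≥ v ⇔ 330 ≥ 495? NO.

NO


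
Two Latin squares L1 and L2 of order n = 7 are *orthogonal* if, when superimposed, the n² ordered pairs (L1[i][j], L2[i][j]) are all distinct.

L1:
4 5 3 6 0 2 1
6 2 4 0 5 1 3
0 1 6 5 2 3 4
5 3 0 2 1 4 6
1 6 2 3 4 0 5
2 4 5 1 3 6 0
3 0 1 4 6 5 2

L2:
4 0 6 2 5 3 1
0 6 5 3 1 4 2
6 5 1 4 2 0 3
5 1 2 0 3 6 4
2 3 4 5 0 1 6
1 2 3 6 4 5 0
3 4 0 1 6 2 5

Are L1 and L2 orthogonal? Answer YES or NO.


Form the n² = 49 superimposed pairs (L1[i][j], L2[i][j]), row by row (rows and columns indexed from 0):
row 0: (4,4) (5,0) (3,6) (6,2) (0,5) (2,3) (1,1)
row 1: (6,0) (2,6) (4,5) (0,3) (5,1) (1,4) (3,2)
row 2: (0,6) (1,5) (6,1) (5,4) (2,2) (3,0) (4,3)
row 3: (5,5) (3,1) (0,2) (2,0) (1,3) (4,6) (6,4)
row 4: (1,2) (6,3) (2,4) (3,5) (4,0) (0,1) (5,6)
row 5: (2,1) (4,2) (5,3) (1,6) (3,4) (6,5) (0,0)
row 6: (3,3) (0,4) (1,0) (4,1) (6,6) (5,2) (2,5)
Orthogonality requires all 49 pairs distinct.
Check by first coordinate: for each symbol s of L1, list the L2 entries in the n cells where L1 = s; they must all differ.
  L1 = 0: L2 entries (in reading order) 5, 3, 6, 2, 1, 0, 4 — all 7 distinct ✓
  L1 = 1: L2 entries (in reading order) 1, 4, 5, 3, 2, 6, 0 — all 7 distinct ✓
  L1 = 2: L2 entries (in reading order) 3, 6, 2, 0, 4, 1, 5 — all 7 distinct ✓
  L1 = 3: L2 entries (in reading order) 6, 2, 0, 1, 5, 4, 3 — all 7 distinct ✓
  L1 = 4: L2 entries (in reading order) 4, 5, 3, 6, 0, 2, 1 — all 7 distinct ✓
  L1 = 5: L2 entries (in reading order) 0, 1, 4, 5, 6, 3, 2 — all 7 distinct ✓
  L1 = 6: L2 entries (in reading order) 2, 0, 1, 4, 3, 5, 6 — all 7 distinct ✓
Every symbol of L1 meets every symbol of L2 exactly once, so all 49 pairs are distinct (49 of 49).
Conclusion: YES.

YES


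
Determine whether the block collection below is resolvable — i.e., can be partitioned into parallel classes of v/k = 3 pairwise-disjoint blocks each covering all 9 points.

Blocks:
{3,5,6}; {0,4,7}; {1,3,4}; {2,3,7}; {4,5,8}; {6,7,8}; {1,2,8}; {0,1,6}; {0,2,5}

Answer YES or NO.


v = 9, block size k = 3, number of blocks = 9.
For resolvability, blocks must partition into parallel classes of size v/k = 3.
Total blocks must therefore be a multiple of 3: 9 = 3·3 + 0 ⇒ divisible ✓.
Greedy packing gives 3 candidate class(es). Each should be a full parallel class (size 3, covers all 9 points).
  Class 1 (3 blocks): {3,5,6}; {0,4,7}; {1,2,8}. Points covered: [0, 1, 2, 3, 4, 5, 6, 7, 8].
  Class 2 (3 blocks): {1,3,4}; {6,7,8}; {0,2,5}. Points covered: [0, 1, 2, 3, 4, 5, 6, 7, 8].
  Class 3 (3 blocks): {2,3,7}; {4,5,8}; {0,1,6}. Points covered: [0, 1, 2, 3, 4, 5, 6, 7, 8].
All classes full (size 3)? YES. All classes cover every point? YES.
Resolvable? YES.

YES


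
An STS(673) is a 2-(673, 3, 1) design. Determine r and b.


An STS(v) is a 2-(v, 3, 1) BIBD: block size k = 3, λ = 1.
Replication: r(k − 1) = λ(v − 1) ⇒ r·2 = 673 − 1 = 672 ⇒ r = 336.
Block count: bk = vr ⇒ b·3 = 673·336 = 226128 ⇒ b = 75376.
(Check via b = v(v − 1)/6 = 673·672/6 = 452256/6 = 75376.)

r = 336, b = 75376.


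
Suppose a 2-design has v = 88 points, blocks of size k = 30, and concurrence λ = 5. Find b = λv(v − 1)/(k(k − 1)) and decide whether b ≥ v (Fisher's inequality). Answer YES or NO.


b = λv(v − 1)/(k(k − 1)) = 5·88·87/(30·29) = 38280/870 = 44.
Compare with v = 88: b < v, so Fisher's inequality fails.

NO


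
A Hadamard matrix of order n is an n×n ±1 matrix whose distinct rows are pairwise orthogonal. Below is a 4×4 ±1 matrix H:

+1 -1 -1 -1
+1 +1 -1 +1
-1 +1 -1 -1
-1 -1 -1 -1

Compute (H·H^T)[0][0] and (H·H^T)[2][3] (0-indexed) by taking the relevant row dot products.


Row 0 of H: [1, -1, -1, -1].
Row 2 of H: [-1, 1, -1, -1].
Row 3 of H: [-1, -1, -1, -1].
(H·H^T)[0][0] = Σ_j H[0][j]·H[0][j] = (1)² + (-1)² + (-1)² + (-1)² = 1 + 1 + 1 + 1 = 4.
(H·H^T)[2][3] = Σ_j H[2][j]·H[3][j] = (-1)·(-1) + (1)·(-1) + (-1)·(-1) + (-1)·(-1) = 1 + -1 + 1 + 1 = 2.
Rows 2 and 3 are not orthogonal (dot product = 2 ≠ 0), so H is not a Hadamard matrix.

(0,0) entry = 4; (2,3) entry = 2.


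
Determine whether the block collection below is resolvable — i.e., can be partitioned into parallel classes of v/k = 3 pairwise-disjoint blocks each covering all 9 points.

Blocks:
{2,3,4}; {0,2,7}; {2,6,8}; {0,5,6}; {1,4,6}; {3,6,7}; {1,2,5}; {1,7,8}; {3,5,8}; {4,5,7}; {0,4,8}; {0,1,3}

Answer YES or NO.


v = 9, block size k = 3, number of blocks = 12.
For resolvability, blocks must partition into parallel classes of size v/k = 3.
Total blocks must therefore be a multiple of 3: 12 = 3·4 + 0 ⇒ divisible ✓.
Greedy packing gives 4 candidate class(es). Each should be a full parallel class (size 3, covers all 9 points).
  Class 1 (3 blocks): {2,3,4}; {0,5,6}; {1,7,8}. Points covered: [0, 1, 2, 3, 4, 5, 6, 7, 8].
  Class 2 (3 blocks): {0,2,7}; {1,4,6}; {3,5,8}. Points covered: [0, 1, 2, 3, 4, 5, 6, 7, 8].
  Class 3 (3 blocks): {2,6,8}; {4,5,7}; {0,1,3}. Points covered: [0, 1, 2, 3, 4, 5, 6, 7, 8].
  Class 4 (3 blocks): {3,6,7}; {1,2,5}; {0,4,8}. Points covered: [0, 1, 2, 3, 4, 5, 6, 7, 8].
All classes full (size 3)? YES. All classes cover every point? YES.
Resolvable? YES.

YES


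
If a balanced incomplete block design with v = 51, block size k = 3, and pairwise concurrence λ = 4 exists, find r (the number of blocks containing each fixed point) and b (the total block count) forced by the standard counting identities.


Any 2-(v, k, λ) BIBD satisfies two necessary conditions:
  (i)  Each point sits in r blocks, and counting incidences through any fixed point gives r(k − 1) = λ(v − 1), so r = λ(v − 1)/(k − 1).
  (ii) Total incidences bk = vr, so b = vr/k.
Step 1: r = λ(v − 1)/(k − 1) = 4·(51 − 1)/(3 − 1) = 4·50/2 = 200/2 = 100.
Step 2: b = vr/k = 51·100/3 = 5100/3 = 1700.
Check integrality: r = 100 ∈ Z ✓, b = 1700 ∈ Z ✓.
(These identities are necessary conditions: they determine r and b for any design with these parameters, but do not by themselves prove that one exists.)

r = 100, b = 1700.


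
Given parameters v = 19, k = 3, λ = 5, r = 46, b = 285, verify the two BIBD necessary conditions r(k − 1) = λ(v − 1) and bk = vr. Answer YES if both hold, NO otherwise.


Condition (i): r(k − 1) = 46·2 = 92; λ(v − 1) = 5·18 = 90. Match? NO.
Condition (ii): bk = 285·3 = 855; vr = 19·46 = 874. Match? NO.
Both conditions hold? NO.

NO


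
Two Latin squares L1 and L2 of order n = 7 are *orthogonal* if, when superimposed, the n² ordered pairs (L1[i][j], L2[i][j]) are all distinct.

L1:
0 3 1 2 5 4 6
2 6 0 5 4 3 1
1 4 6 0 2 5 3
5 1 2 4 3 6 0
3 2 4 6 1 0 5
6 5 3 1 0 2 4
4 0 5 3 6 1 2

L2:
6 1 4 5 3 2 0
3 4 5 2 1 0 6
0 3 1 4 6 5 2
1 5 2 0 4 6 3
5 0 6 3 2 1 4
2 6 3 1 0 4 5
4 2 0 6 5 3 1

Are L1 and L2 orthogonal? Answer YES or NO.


Form the n² = 49 superimposed pairs (L1[i][j], L2[i][j]), row by row (rows and columns indexed from 0):
row 0: (0,6) (3,1) (1,4) (2,5) (5,3) (4,2) (6,0)
row 1: (2,3) (6,4) (0,5) (5,2) (4,1) (3,0) (1,6)
row 2: (1,0) (4,3) (6,1) (0,4) (2,6) (5,5) (3,2)
row 3: (5,1) (1,5) (2,2) (4,0) (3,4) (6,6) (0,3)
row 4: (3,5) (2,0) (4,6) (6,3) (1,2) (0,1) (5,4)
row 5: (6,2) (5,6) (3,3) (1,1) (0,0) (2,4) (4,5)
row 6: (4,4) (0,2) (5,0) (3,6) (6,5) (1,3) (2,1)
Orthogonality requires all 49 pairs distinct.
Check by first coordinate: for each symbol s of L1, list the L2 entries in the n cells where L1 = s; they must all differ.
  L1 = 0: L2 entries (in reading order) 6, 5, 4, 3, 1, 0, 2 — all 7 distinct ✓
  L1 = 1: L2 entries (in reading order) 4, 6, 0, 5, 2, 1, 3 — all 7 distinct ✓
  L1 = 2: L2 entries (in reading order) 5, 3, 6, 2, 0, 4, 1 — all 7 distinct ✓
  L1 = 3: L2 entries (in reading order) 1, 0, 2, 4, 5, 3, 6 — all 7 distinct ✓
  L1 = 4: L2 entries (in reading order) 2, 1, 3, 0, 6, 5, 4 — all 7 distinct ✓
  L1 = 5: L2 entries (in reading order) 3, 2, 5, 1, 4, 6, 0 — all 7 distinct ✓
  L1 = 6: L2 entries (in reading order) 0, 4, 1, 6, 3, 2, 5 — all 7 distinct ✓
Every symbol of L1 meets every symbol of L2 exactly once, so all 49 pairs are distinct (49 of 49).
Conclusion: YES.

YES


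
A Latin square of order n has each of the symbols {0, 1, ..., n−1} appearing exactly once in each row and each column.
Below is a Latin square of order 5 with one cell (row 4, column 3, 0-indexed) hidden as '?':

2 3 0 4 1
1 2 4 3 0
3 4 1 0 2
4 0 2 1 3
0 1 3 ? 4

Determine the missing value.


Row 4 contains symbols [0, 1, 3, 4] — missing [2].
Column 3 contains symbols [0, 1, 3, 4] — missing [2].
The missing symbol must appear in both missing sets; intersection = [2].
Therefore the hidden value is 2.

Missing value = 2.


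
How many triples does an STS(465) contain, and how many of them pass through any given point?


An STS(v) is a 2-(v, 3, 1) BIBD: block size k = 3, λ = 1.
Replication: r(k − 1) = λ(v − 1) ⇒ r·2 = 465 − 1 = 464 ⇒ r = 232.
Block count: bk = vr ⇒ b·3 = 465·232 = 107880 ⇒ b = 35960.

r = 232, b = 35960.


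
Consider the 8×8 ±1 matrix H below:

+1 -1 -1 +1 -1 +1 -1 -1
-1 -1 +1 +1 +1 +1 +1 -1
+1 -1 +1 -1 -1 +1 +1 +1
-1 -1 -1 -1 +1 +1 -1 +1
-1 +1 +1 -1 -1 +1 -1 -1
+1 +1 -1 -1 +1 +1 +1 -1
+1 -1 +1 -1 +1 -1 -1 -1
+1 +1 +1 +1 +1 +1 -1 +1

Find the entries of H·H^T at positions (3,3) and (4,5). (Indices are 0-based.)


Row 3 of H: [-1, -1, -1, -1, 1, 1, -1, 1].
Row 4 of H: [-1, 1, 1, -1, -1, 1, -1, -1].
Row 5 of H: [1, 1, -1, -1, 1, 1, 1, -1].
(H·H^T)[3][3] = Σ_j H[3][j]·H[3][j] = (-1)² + (-1)² + (-1)² + (-1)² + (1)² + (1)² + (-1)² + (1)² = 1 + 1 + 1 + 1 + 1 + 1 + 1 + 1 = 8.
(H·H^T)[4][5] = Σ_j H[4][j]·H[5][j] = (-1)·(1) + (1)·(1) + (1)·(-1) + (-1)·(-1) + (-1)·(1) + (1)·(1) + (-1)·(1) + (-1)·(-1) = -1 + 1 + -1 + 1 + -1 + 1 + -1 + 1 = 0.
So rows 4 and 5 are orthogonal; the diagonal entry equals n = 8.

(3,3) entry = 8; (4,5) entry = 0.


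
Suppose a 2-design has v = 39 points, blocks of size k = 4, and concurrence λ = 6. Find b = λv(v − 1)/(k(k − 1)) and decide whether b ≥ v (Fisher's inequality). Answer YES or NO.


r = λ(v − 1)/(k − 1) = 6·38/3 = 76.
b = vr/k = 39·76/4 = 741.
Fisher's inequality: b ≥ v ⇔ 741 ≥ 39? YES.

YES


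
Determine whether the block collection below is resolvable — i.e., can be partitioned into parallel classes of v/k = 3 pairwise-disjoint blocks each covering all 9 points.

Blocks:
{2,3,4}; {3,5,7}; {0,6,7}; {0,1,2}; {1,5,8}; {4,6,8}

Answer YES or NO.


v = 9, block size k = 3, number of blocks = 6.
For resolvability, blocks must partition into parallel classes of size v/k = 3.
Total blocks must therefore be a multiple of 3: 6 = 3·2 + 0 ⇒ divisible ✓.
Greedy packing gives 2 candidate class(es). Each should be a full parallel class (size 3, covers all 9 points).
  Class 1 (3 blocks): {2,3,4}; {0,6,7}; {1,5,8}. Points covered: [0, 1, 2, 3, 4, 5, 6, 7, 8].
  Class 2 (3 blocks): {3,5,7}; {0,1,2}; {4,6,8}. Points covered: [0, 1, 2, 3, 4, 5, 6, 7, 8].
All classes full (size 3)? YES. All classes cover every point? YES.
Resolvable? YES.

YES


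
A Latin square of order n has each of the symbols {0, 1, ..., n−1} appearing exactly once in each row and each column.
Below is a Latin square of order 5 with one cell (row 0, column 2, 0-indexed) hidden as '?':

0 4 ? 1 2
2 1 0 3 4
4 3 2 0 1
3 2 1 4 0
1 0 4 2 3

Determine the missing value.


Row 0 contains symbols [0, 1, 2, 4] — missing [3].
Column 2 contains symbols [0, 1, 2, 4] — missing [3].
The missing symbol must appear in both missing sets; intersection = [3].
Therefore the hidden value is 3.

Missing value = 3.


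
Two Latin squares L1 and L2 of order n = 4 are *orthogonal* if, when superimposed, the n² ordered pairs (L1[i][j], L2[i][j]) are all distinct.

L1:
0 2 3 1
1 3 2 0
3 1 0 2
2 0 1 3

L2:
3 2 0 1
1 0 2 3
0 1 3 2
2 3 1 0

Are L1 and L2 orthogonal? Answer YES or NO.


Form the n² = 16 superimposed pairs (L1[i][j], L2[i][j]), row by row (rows and columns indexed from 0):
row 0: (0,3) (2,2) (3,0) (1,1)
row 1: (1,1) (3,0) (2,2) (0,3)
row 2: (3,0) (1,1) (0,3) (2,2)
row 3: (2,2) (0,3) (1,1) (3,0)
Orthogonality requires all 16 pairs distinct.
But the pair (1,1) repeats: cell (0,3) has L1 = 1, L2 = 1, and cell (1,0) has L1 = 1, L2 = 1.
A repeated pair means some other pair never occurs (only 4 distinct pairs out of 16), so the squares are not orthogonal.
Conclusion: NO.

NO


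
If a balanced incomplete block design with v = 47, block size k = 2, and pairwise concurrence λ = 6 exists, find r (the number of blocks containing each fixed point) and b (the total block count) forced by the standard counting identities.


Any 2-(v, k, λ) BIBD satisfies two necessary conditions:
  (i)  Each point sits in r blocks, and counting incidences through any fixed point gives r(k − 1) = λ(v − 1), so r = λ(v − 1)/(k − 1).
  (ii) Total incidences bk = vr, so b = vr/k.
Step 1: r = λ(v − 1)/(k − 1) = 6·(47 − 1)/(2 − 1) = 6·46/1 = 276/1 = 276.
Step 2: b = vr/k = 47·276/2 = 12972/2 = 6486.
Check integrality: r = 276 ∈ Z ✓, b = 6486 ∈ Z ✓.
(These identities are necessary conditions: they determine r and b for any design with these parameters, but do not by themselves prove that one exists.)

r = 276, b = 6486.


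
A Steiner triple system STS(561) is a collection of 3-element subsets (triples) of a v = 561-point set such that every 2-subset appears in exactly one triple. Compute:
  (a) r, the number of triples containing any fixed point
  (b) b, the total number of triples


An STS(v) is a 2-(v, 3, 1) BIBD: block size k = 3, λ = 1.
Replication: r(k − 1) = λ(v − 1) ⇒ r·2 = 561 − 1 = 560 ⇒ r = 280.
Block count: bk = vr ⇒ b·3 = 561·280 = 157080 ⇒ b = 52360.

r = 280, b = 52360.


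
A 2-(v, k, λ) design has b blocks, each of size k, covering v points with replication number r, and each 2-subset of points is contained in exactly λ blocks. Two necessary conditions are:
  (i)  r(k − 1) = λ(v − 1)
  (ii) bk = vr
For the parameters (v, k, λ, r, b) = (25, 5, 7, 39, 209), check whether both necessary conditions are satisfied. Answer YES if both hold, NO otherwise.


Condition (i): r(k − 1) = 39·4 = 156; λ(v − 1) = 7·24 = 168. Match? NO.
Condition (ii): bk = 209·5 = 1045; vr = 25·39 = 975. Match? NO.
Both conditions hold? NO.

NO


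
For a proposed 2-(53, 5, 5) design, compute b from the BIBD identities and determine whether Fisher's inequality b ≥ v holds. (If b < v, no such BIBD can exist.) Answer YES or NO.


b = λv(v − 1)/(k(k − 1)) = 5·53·52/(5·4) = 13780/20 = 689.
Compare with v = 53: b ≥ v, so Fisher's inequality holds.

YES


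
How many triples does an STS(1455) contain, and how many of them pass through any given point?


An STS(v) is a 2-(v, 3, 1) BIBD: block size k = 3, λ = 1.
Replication: r(k − 1) = λ(v − 1) ⇒ r·2 = 1455 − 1 = 1454 ⇒ r = 727.
Block count: b = v(v − 1)/6 = 1455·1454/6 = 2115570/6 = 352595.

r = 727, b = 352595.


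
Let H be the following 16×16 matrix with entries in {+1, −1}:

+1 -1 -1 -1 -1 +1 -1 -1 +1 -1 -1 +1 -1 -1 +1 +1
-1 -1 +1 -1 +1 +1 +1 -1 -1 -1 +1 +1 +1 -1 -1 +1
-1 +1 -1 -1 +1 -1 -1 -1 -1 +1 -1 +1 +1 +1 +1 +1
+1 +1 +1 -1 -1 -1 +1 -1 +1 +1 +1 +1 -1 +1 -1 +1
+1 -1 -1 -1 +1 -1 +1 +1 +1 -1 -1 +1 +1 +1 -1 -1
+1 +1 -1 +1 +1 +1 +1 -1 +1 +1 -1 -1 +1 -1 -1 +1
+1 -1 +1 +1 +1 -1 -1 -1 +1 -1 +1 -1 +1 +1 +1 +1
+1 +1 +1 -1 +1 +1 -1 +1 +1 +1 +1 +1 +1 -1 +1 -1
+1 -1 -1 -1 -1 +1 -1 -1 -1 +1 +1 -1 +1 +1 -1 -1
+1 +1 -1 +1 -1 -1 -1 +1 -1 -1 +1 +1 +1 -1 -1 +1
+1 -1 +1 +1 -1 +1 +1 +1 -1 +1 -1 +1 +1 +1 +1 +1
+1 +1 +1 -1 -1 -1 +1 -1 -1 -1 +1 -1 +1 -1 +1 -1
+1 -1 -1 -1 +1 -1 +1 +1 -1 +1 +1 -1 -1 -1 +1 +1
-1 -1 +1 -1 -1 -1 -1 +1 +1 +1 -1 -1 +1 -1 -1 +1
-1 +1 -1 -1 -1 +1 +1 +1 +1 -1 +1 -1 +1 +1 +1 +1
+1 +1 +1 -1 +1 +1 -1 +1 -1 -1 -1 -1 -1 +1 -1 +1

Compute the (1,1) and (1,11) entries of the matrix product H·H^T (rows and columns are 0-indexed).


Row 1 of H: [-1, -1, 1, -1, 1, 1, 1, -1, -1, -1, 1, 1, 1, -1, -1, 1].
Row 11 of H: [1, 1, 1, -1, -1, -1, 1, -1, -1, -1, 1, -1, 1, -1, 1, -1].
(H·H^T)[1][1] = Σ_j H[1][j]·H[1][j] = (-1)² + (-1)² + (1)² + (-1)² + (1)² + (1)² + (1)² + (-1)² + (-1)² + (-1)² + (1)² + (1)² + (1)² + (-1)² + (-1)² + (1)² = 1 + 1 + 1 + 1 + 1 + 1 + 1 + 1 + 1 + 1 + 1 + 1 + 1 + 1 + 1 + 1 = 16.
(H·H^T)[1][11] = Σ_j H[1][j]·H[11][j] = (-1)·(1) + (-1)·(1) + (1)·(1) + (-1)·(-1) + (1)·(-1) + (1)·(-1) + (1)·(1) + (-1)·(-1) + (-1)·(-1) + (-1)·(-1) + (1)·(1) + (1)·(-1) + (1)·(1) + (-1)·(-1) + (-1)·(1) + (1)·(-1) = -1 + -1 + 1 + 1 + -1 + -1 + 1 + 1 + 1 + 1 + 1 + -1 + 1 + 1 + -1 + -1 = 2.
Rows 1 and 11 are not orthogonal (dot product = 2 ≠ 0), so H is not a Hadamard matrix.

(1,1) entry = 16; (1,11) entry = 2.


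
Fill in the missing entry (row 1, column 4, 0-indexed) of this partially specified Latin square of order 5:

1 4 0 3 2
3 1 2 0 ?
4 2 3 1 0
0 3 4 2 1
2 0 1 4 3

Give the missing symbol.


Row 1 contains symbols [0, 1, 2, 3] — missing [4].
Column 4 contains symbols [0, 1, 2, 3] — missing [4].
The missing symbol must appear in both missing sets; intersection = [4].
Therefore the hidden value is 4.

Missing value = 4.


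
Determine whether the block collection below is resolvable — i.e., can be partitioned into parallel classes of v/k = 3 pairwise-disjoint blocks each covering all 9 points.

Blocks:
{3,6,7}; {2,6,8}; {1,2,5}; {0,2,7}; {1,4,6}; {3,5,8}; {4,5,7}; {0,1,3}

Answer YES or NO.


v = 9, block size k = 3, number of blocks = 8.
For resolvability, blocks must partition into parallel classes of size v/k = 3.
Total blocks must therefore be a multiple of 3: 8 = 3·2 + 2 ⇒ not divisible ✗.
Resolvable? NO.

NO


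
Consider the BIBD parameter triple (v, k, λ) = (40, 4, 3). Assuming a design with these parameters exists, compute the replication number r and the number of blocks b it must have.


Any 2-(v, k, λ) BIBD satisfies two necessary conditions:
  (i)  Each point sits in r blocks, and counting incidences through any fixed point gives r(k − 1) = λ(v − 1), so r = λ(v − 1)/(k − 1).
  (ii) Total incidences bk = vr, so b = vr/k.
Step 1: r = λ(v − 1)/(k − 1) = 3·(40 − 1)/(4 − 1) = 3·39/3 = 117/3 = 39.
Step 2: b = vr/k = 40·39/4 = 1560/4 = 390.
Check integrality: r = 39 ∈ Z ✓, b = 390 ∈ Z ✓.
(These identities are necessary conditions: they determine r and b for any design with these parameters, but do not by themselves prove that one exists.)

r = 39, b = 390.


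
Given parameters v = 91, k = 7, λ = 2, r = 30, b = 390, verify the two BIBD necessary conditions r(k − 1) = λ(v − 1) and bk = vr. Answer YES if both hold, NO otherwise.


Condition (i): r(k − 1) = 30·6 = 180; λ(v − 1) = 2·90 = 180. Match? YES.
Condition (ii): bk = 390·7 = 2730; vr = 91·30 = 2730. Match? YES.
Both conditions hold? YES.

YES


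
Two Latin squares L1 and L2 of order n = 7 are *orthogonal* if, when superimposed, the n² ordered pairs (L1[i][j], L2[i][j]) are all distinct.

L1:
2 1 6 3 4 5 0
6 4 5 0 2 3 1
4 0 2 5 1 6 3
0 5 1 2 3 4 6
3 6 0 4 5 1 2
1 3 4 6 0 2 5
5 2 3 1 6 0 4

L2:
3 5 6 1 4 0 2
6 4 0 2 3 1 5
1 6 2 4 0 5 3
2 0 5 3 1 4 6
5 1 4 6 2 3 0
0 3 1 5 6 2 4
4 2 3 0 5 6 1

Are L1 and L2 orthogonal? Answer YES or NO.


Form the n² = 49 superimposed pairs (L1[i][j], L2[i][j]), row by row (rows and columns indexed from 0):
row 0: (2,3) (1,5) (6,6) (3,1) (4,4) (5,0) (0,2)
row 1: (6,6) (4,4) (5,0) (0,2) (2,3) (3,1) (1,5)
row 2: (4,1) (0,6) (2,2) (5,4) (1,0) (6,5) (3,3)
row 3: (0,2) (5,0) (1,5) (2,3) (3,1) (4,4) (6,6)
row 4: (3,5) (6,1) (0,4) (4,6) (5,2) (1,3) (2,0)
row 5: (1,0) (3,3) (4,1) (6,5) (0,6) (2,2) (5,4)
row 6: (5,4) (2,2) (3,3) (1,0) (6,5) (0,6) (4,1)
Orthogonality requires all 49 pairs distinct.
But the pair (6,6) repeats: cell (0,2) has L1 = 6, L2 = 6, and cell (1,0) has L1 = 6, L2 = 6.
A repeated pair means some other pair never occurs (only 21 distinct pairs out of 49), so the squares are not orthogonal.
Conclusion: NO.

NO


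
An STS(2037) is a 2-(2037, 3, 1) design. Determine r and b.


An STS(v) is a 2-(v, 3, 1) BIBD: block size k = 3, λ = 1.
Replication: r(k − 1) = λ(v − 1) ⇒ r·2 = 2037 − 1 = 2036 ⇒ r = 1018.
Block count: bk = vr ⇒ b·3 = 2037·1018 = 2073666 ⇒ b = 691222.

r = 1018, b = 691222.


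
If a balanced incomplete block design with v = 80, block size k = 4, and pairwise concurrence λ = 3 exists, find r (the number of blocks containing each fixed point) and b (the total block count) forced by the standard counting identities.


Any 2-(v, k, λ) BIBD satisfies two necessary conditions:
  (i)  Each point sits in r blocks, and counting incidences through any fixed point gives r(k − 1) = λ(v − 1), so r = λ(v − 1)/(k − 1).
  (ii) Total incidences bk = vr, so b = vr/k.
Step 1: r = λ(v − 1)/(k − 1) = 3·(80 − 1)/(4 − 1) = 3·79/3 = 237/3 = 79.
Step 2: b = vr/k = 80·79/4 = 6320/4 = 1580.
Check integrality: r = 79 ∈ Z ✓, b = 1580 ∈ Z ✓.
(These identities are necessary conditions: they determine r and b for any design with these parameters, but do not by themselves prove that one exists.)

r = 79, b = 1580.


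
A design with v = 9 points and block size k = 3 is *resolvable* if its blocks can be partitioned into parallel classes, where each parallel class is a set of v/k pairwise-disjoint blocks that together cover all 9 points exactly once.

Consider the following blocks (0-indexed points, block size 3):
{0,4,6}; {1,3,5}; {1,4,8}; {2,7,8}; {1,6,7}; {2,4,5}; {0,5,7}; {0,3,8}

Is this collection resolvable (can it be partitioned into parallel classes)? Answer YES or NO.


v = 9, block size k = 3, number of blocks = 8.
For resolvability, blocks must partition into parallel classes of size v/k = 3.
Total blocks must therefore be a multiple of 3: 8 = 3·2 + 2 ⇒ not divisible ✗.
Resolvable? NO.

NO


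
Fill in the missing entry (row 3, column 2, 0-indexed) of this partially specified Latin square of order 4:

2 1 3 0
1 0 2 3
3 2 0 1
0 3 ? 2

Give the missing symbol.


Row 3 contains symbols [0, 2, 3] — missing [1].
Column 2 contains symbols [0, 2, 3] — missing [1].
The missing symbol must appear in both missing sets; intersection = [1].
Therefore the hidden value is 1.

Missing value = 1.


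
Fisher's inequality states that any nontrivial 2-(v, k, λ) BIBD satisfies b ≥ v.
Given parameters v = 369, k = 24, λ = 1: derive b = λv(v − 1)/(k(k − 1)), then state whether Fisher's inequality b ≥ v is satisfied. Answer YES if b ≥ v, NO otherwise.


b = λv(v − 1)/(k(k − 1)) = 1·369·368/(24·23) = 135792/552 = 246.
Compare with v = 369: b < v, so Fisher's inequality fails.

NO


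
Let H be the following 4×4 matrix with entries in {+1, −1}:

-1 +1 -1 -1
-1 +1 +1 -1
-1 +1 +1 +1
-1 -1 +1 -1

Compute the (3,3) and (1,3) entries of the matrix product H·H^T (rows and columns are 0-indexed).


Row 1 of H: [-1, 1, 1, -1].
Row 3 of H: [-1, -1, 1, -1].
(H·H^T)[3][3] = Σ_j H[3][j]·H[3][j] = (-1)² + (-1)² + (1)² + (-1)² = 1 + 1 + 1 + 1 = 4.
(H·H^T)[1][3] = Σ_j H[1][j]·H[3][j] = (-1)·(-1) + (1)·(-1) + (1)·(1) + (-1)·(-1) = 1 + -1 + 1 + 1 = 2.
Rows 1 and 3 are not orthogonal (dot product = 2 ≠ 0), so H is not a Hadamard matrix.

(3,3) entry = 4; (1,3) entry = 2.
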